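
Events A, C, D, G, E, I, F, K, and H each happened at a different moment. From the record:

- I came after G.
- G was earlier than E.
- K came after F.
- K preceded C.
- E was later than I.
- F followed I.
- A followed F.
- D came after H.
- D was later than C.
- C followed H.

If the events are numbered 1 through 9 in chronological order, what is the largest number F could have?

F must come before A, C, D, and K — 4 events forced after it.
Everything else can be placed before F in some valid order, so F can sit as late as position 9 − 4 = 5.

5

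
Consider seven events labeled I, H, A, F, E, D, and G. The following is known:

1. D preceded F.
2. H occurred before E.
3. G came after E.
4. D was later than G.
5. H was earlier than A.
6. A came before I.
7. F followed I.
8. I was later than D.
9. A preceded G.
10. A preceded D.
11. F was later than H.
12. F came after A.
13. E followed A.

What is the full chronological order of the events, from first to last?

The constraints fix every adjacent pair, so only one ordering works:
H → A → E → G → D → I → F.

H, A, E, G, D, I, F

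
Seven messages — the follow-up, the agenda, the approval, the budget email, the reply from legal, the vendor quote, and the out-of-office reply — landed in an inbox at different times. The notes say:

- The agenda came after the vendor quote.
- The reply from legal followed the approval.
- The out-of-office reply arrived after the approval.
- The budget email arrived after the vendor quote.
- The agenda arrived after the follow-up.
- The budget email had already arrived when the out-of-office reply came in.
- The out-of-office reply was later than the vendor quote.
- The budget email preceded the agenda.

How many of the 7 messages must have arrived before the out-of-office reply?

Directly stated before the out-of-office reply: the approval, the budget email, and the vendor quote.
That's the approval, the budget email, and the vendor quote — 3 in all.

3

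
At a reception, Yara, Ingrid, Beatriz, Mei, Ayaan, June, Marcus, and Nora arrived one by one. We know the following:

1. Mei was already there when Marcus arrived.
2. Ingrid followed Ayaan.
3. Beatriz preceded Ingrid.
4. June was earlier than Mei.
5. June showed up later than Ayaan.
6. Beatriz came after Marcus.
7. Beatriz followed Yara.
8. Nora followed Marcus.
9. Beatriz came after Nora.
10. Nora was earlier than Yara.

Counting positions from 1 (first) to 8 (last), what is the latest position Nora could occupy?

5

Nora must come before Beatriz, Ingrid, and Yara — 3 guests forced after them.
Everything else can be placed before Nora in some valid order, so Nora can sit as late as position 8 − 3 = 5.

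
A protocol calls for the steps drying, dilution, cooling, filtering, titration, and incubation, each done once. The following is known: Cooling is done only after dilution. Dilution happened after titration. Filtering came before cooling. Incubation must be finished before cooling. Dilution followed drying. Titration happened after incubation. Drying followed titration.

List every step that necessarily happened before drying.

incubation, titration

Directly stated before drying: titration.
Incubation reaches drying via incubation → titration → drying.
No chain forces filtering (or any of the others) ahead of drying.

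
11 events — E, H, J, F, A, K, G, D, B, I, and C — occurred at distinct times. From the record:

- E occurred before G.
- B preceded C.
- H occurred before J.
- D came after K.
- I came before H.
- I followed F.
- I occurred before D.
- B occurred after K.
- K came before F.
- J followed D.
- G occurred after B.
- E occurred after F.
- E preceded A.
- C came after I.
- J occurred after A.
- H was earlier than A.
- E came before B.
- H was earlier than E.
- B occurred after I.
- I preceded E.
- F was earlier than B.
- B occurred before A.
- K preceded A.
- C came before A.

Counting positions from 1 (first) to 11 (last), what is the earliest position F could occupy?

K must come before F — 1 forced predecessor.
Nothing else is forced ahead of F, so its earliest slot is position 1 + 1 = 2.

2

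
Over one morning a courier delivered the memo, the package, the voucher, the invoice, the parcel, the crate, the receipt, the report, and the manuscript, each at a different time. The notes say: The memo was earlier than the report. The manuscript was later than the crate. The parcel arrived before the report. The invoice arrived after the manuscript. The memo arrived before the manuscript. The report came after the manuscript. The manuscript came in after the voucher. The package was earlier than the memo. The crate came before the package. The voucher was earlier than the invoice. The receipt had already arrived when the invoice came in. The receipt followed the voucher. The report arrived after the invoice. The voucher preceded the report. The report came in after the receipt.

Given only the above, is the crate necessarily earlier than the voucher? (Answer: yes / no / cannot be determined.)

No chain of stated constraints runs from the crate to the voucher, and none runs from the voucher to the crate either.
So the relative order of the crate and the voucher is not fixed by the given facts.

cannot be determined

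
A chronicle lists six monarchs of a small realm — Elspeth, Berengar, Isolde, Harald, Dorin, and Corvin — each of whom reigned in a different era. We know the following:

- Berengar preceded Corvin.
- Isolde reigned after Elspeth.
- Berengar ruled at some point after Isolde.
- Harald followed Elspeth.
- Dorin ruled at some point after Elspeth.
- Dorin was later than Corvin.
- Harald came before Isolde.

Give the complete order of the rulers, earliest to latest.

The constraints fix every adjacent pair, so only one ordering works:
Elspeth → Harald → Isolde → Berengar → Corvin → Dorin.

Elspeth, Harald, Isolde, Berengar, Corvin, Dorin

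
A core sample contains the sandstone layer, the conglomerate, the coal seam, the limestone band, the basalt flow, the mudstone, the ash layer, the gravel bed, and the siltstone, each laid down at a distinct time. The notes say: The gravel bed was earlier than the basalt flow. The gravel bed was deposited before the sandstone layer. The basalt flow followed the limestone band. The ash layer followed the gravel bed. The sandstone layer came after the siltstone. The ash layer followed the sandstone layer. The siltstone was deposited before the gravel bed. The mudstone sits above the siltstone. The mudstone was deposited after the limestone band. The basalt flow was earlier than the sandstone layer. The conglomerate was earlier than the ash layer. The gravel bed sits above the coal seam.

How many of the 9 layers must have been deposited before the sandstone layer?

Directly stated before the sandstone layer: the basalt flow, the gravel bed, and the siltstone.
The coal seam reaches the sandstone layer via the coal seam → the gravel bed → the sandstone layer.
The limestone band reaches the sandstone layer via the limestone band → the basalt flow → the sandstone layer.
No chain forces the conglomerate (or any of the others) ahead of the sandstone layer.
That's the basalt flow, the coal seam, the gravel bed, the limestone band, and the siltstone — 5 in all.

5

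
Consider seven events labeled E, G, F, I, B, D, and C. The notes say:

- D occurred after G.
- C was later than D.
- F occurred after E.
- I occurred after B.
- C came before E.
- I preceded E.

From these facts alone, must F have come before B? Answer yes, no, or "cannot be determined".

Tracing the constraints gives B → I → E → F, so B must come before F.
That means F cannot be before B.

no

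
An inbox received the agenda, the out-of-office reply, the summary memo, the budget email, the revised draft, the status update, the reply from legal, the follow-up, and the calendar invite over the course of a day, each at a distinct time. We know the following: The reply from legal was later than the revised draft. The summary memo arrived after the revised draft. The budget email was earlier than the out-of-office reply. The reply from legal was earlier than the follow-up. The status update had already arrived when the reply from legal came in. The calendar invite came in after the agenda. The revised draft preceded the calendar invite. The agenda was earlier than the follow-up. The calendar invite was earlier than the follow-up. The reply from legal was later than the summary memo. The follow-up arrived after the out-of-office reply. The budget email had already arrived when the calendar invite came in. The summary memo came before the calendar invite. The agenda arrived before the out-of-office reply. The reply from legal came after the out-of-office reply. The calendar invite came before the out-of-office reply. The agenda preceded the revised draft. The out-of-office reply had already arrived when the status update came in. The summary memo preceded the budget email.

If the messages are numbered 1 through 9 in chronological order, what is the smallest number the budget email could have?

The agenda, the revised draft, and the summary memo must all come before the budget email — 3 forced predecessors.
Nothing else is forced ahead of the budget email, so its earliest slot is position 3 + 1 = 4.

4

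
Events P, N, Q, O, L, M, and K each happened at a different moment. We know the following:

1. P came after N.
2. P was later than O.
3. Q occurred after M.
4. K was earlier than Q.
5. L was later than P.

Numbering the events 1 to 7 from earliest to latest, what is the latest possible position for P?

P must come before L — 1 event forced after it.
Everything else can be placed before P in some valid order, so P can sit as late as position 7 − 1 = 6.

6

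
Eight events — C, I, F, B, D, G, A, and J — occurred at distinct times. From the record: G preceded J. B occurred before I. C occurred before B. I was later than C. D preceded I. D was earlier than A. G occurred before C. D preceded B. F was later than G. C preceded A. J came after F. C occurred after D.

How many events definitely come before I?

4

Directly stated before I: B, C, and D.
G reaches I via G → C → I.
That's B, C, D, and G — 4 in all.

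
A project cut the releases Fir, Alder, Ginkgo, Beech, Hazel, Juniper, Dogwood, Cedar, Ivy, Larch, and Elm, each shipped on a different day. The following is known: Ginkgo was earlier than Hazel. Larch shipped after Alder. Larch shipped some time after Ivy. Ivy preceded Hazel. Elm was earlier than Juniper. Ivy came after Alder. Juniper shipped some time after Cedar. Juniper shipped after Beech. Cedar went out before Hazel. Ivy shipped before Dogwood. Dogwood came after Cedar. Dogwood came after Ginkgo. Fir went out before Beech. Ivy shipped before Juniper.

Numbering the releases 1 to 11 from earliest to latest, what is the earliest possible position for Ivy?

2

Alder must come before Ivy — 1 forced predecessor.
Nothing else is forced ahead of Ivy, so its earliest slot is position 1 + 1 = 2.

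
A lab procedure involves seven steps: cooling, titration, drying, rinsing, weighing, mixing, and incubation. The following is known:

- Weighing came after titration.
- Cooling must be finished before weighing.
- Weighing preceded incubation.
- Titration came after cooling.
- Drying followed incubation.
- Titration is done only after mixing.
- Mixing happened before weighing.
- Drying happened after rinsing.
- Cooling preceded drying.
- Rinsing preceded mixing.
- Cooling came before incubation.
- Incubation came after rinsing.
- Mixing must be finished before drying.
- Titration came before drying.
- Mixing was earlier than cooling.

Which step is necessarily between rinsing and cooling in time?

mixing

Tracing the constraints gives rinsing → mixing → cooling, so mixing sits after rinsing and before cooling.
No other step is forced both after rinsing and before cooling.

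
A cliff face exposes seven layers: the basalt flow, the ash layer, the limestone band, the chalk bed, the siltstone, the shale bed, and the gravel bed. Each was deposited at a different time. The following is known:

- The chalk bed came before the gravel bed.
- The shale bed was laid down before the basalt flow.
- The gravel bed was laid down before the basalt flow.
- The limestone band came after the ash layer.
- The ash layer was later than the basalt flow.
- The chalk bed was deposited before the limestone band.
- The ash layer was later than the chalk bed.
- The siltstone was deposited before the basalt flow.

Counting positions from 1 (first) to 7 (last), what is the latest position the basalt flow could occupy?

5

The basalt flow must come before the ash layer and the limestone band — 2 layers forced after it.
Everything else can be placed before the basalt flow in some valid order, so the basalt flow can sit as late as position 7 − 2 = 5.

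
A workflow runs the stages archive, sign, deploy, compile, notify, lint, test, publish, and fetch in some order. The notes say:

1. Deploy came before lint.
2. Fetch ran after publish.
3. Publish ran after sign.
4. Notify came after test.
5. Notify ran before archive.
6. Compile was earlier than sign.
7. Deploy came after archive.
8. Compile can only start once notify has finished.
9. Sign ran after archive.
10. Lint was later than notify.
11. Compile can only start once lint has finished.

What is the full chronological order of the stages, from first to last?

The constraints fix every adjacent pair, so only one ordering works:
test → notify → archive → deploy → lint → compile → sign → publish → fetch.

test, notify, archive, deploy, lint, compile, sign, publish, fetch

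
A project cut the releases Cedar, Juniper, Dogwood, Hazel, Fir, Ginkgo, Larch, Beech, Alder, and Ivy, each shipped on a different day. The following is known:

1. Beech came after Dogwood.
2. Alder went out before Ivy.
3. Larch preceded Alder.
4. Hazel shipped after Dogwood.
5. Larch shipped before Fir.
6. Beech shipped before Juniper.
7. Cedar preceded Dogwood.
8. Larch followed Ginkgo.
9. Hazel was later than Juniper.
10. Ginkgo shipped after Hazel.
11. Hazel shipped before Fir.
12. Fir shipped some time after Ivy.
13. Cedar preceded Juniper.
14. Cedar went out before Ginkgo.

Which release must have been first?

Cedar

Cedar has a chain of constraints placing it before every other release, so Cedar must be first.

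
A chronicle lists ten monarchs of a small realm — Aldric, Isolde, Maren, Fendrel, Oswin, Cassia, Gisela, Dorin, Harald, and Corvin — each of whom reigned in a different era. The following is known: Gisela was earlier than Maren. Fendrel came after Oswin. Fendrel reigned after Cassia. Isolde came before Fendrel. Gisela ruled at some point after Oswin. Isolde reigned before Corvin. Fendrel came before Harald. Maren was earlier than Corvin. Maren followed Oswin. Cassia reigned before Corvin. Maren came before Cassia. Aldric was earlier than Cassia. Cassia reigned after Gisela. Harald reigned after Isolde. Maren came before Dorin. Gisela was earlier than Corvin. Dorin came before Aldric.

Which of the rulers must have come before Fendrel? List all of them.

Directly stated before Fendrel: Cassia, Isolde, and Oswin.
Aldric reaches Fendrel via Aldric → Cassia → Fendrel.
Dorin reaches Fendrel via Dorin → Aldric → Cassia → Fendrel.
Gisela reaches Fendrel via Gisela → Cassia → Fendrel.
Likewise Maren reaches Fendrel by chaining the stated constraints.
No chain forces Harald (or any of the others) ahead of Fendrel.

Aldric, Cassia, Dorin, Gisela, Isolde, Maren, Oswin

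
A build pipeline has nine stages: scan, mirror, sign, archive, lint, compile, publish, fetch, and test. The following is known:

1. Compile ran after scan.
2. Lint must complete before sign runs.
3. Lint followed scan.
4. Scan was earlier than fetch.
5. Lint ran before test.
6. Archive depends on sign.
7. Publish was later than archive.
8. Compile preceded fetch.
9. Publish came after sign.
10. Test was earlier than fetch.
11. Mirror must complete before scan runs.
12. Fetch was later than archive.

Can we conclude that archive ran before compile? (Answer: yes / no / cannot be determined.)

No chain of stated constraints runs from archive to compile, and none runs from compile to archive either.
So the relative order of archive and compile is not fixed by the given facts.

cannot be determined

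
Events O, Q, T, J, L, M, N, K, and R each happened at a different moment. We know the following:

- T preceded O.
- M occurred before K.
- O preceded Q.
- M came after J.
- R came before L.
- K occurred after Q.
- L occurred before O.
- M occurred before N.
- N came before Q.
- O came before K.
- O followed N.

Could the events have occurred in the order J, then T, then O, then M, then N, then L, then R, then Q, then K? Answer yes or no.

The constraints require N before O, but in the proposed sequence O appears ahead of N. That one violation is enough.

no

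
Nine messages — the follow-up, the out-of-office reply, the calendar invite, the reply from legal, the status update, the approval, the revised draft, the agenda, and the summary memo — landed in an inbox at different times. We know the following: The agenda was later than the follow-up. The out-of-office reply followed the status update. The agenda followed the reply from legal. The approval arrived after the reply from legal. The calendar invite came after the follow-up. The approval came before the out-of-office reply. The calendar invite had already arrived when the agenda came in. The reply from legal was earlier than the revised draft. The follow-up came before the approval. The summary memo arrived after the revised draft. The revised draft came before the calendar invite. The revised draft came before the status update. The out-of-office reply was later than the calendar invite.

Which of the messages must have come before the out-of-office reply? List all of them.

Directly stated before the out-of-office reply: the approval, the calendar invite, and the status update.
The follow-up reaches the out-of-office reply via the follow-up → the calendar invite → the out-of-office reply.
The reply from legal reaches the out-of-office reply via the reply from legal → the approval → the out-of-office reply.
The revised draft reaches the out-of-office reply via the revised draft → the calendar invite → the out-of-office reply.
No chain forces the summary memo (or any of the others) ahead of the out-of-office reply.

the approval, the calendar invite, the follow-up, the reply from legal, the revised draft, the status update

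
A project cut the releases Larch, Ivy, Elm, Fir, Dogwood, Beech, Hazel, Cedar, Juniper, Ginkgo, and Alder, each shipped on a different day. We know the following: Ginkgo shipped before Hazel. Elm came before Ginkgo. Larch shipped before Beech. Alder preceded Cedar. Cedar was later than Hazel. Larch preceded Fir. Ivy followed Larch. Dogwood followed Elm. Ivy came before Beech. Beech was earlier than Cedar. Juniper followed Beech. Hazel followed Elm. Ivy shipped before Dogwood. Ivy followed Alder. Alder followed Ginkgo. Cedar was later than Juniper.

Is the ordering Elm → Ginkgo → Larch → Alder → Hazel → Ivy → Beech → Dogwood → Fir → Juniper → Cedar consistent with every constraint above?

Check each stated constraint against the proposed order — e.g. Alder is ahead of Cedar; Elm is ahead of Dogwood. Every pair is in the required order; nothing is violated.

yes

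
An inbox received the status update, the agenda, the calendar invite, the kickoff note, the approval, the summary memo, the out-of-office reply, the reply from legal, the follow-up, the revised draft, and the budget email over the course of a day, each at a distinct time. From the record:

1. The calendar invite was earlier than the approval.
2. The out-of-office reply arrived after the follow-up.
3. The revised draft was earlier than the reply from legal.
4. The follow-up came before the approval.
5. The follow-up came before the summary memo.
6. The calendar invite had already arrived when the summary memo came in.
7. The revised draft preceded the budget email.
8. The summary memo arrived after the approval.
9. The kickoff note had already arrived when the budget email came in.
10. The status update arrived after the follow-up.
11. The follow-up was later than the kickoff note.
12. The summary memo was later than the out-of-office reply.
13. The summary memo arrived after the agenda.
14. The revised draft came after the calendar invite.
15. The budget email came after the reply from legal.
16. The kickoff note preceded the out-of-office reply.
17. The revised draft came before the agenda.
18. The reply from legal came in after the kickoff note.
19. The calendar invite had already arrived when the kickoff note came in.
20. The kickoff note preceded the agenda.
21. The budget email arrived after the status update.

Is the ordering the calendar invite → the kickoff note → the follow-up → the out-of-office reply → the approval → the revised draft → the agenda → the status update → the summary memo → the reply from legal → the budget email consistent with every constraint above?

yes

Check each stated constraint against the proposed order — e.g. the calendar invite is ahead of the summary memo; the kickoff note is ahead of the budget email. Every pair is in the required order; nothing is violated.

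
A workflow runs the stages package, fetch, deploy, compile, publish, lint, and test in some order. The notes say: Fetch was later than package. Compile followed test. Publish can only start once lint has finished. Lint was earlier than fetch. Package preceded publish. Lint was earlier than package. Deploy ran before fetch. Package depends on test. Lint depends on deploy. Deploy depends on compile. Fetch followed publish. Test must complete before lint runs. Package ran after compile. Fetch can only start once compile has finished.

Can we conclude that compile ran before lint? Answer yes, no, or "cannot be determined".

yes

Chain the constraints: compile → deploy → lint. Each link is directly stated, so compile comes before lint.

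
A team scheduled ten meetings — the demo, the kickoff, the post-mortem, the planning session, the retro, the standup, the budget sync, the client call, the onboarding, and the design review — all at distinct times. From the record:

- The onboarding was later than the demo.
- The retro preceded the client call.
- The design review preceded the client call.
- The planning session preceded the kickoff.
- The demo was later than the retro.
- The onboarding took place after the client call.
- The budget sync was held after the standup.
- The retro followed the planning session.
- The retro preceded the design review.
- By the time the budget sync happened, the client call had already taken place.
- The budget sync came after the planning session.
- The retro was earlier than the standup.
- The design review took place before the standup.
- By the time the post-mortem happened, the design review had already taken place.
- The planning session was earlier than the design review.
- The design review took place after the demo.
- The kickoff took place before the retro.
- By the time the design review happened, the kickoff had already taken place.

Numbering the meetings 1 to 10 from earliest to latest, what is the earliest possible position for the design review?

The demo, the kickoff, the planning session, and the retro must all come before the design review — 4 forced predecessors.
Nothing else is forced ahead of the design review, so its earliest slot is position 4 + 1 = 5.

5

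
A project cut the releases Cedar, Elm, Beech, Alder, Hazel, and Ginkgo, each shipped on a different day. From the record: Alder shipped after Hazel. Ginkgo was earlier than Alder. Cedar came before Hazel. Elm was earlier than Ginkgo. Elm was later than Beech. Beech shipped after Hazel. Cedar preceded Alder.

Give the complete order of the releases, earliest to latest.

Cedar, Hazel, Beech, Elm, Ginkgo, Alder

The constraints fix every adjacent pair, so only one ordering works:
Cedar → Hazel → Beech → Elm → Ginkgo → Alder.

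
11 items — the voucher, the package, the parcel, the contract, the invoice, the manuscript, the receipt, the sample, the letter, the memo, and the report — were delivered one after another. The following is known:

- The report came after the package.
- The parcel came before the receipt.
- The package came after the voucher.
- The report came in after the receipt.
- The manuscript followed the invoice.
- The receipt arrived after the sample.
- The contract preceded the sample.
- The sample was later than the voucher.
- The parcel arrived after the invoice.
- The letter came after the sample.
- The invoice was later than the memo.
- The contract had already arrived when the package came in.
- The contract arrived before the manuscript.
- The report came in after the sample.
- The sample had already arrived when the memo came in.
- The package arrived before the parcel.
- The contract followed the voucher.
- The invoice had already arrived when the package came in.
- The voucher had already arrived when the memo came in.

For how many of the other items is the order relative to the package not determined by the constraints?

2

Forced before the package: the contract, the invoice, the memo, the sample, and the voucher; forced after the package: the parcel, the receipt, and the report.
That leaves the letter and the manuscript with no forced order relative to the package — 2.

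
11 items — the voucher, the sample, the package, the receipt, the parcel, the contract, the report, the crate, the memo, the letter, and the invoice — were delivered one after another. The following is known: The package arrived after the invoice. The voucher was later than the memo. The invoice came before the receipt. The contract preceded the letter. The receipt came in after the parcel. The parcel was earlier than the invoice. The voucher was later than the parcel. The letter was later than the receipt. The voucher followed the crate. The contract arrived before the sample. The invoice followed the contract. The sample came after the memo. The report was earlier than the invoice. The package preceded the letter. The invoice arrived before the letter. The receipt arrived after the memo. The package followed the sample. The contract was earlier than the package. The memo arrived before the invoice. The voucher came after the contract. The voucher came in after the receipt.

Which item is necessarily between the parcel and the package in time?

Tracing the constraints gives the parcel → the invoice → the package, so the invoice sits after the parcel and before the package.
No other item is forced both after the parcel and before the package.

the invoice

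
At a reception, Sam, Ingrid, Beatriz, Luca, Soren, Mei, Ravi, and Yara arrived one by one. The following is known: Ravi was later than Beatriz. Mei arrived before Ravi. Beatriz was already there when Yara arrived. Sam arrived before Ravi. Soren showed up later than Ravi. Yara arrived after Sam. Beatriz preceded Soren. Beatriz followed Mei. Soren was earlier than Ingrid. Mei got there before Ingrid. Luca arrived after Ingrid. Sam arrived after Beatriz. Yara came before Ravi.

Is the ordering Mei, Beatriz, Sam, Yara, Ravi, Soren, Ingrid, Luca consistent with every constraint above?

yes

Check each stated constraint against the proposed order — e.g. Mei is ahead of Ravi; Mei is ahead of Ingrid. Every pair is in the required order; nothing is violated.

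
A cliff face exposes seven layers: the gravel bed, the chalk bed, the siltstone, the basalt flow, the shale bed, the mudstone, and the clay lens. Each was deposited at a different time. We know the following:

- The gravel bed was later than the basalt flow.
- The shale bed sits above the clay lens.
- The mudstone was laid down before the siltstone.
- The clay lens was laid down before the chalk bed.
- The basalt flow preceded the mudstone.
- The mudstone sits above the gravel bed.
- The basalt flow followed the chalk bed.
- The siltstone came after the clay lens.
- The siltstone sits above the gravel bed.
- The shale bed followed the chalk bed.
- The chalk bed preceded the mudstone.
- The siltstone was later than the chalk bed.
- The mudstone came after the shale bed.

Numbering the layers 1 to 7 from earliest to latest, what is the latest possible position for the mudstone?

6

The mudstone must come before the siltstone — 1 layer forced after it.
Everything else can be placed before the mudstone in some valid order, so the mudstone can sit as late as position 7 − 1 = 6.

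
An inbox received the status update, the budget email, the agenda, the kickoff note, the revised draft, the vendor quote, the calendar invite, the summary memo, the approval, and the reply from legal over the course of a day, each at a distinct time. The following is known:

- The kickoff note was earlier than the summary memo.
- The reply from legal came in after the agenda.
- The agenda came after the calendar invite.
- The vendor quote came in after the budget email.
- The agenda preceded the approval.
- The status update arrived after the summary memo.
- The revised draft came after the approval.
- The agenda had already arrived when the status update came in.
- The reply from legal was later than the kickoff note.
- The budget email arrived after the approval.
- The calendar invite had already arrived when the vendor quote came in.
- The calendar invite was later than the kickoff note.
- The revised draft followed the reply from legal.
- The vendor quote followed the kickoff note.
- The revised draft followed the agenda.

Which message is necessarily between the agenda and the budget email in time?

the approval

Tracing the constraints gives the agenda → the approval → the budget email, so the approval sits after the agenda and before the budget email.
No other message is forced both after the agenda and before the budget email.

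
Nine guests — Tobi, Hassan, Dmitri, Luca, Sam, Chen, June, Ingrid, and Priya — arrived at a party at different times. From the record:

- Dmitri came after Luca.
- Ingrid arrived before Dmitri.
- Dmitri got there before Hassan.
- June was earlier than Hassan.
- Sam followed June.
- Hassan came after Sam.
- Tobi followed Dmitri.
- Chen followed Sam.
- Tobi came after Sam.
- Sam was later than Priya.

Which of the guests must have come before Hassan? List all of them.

Directly stated before Hassan: Dmitri, June, and Sam.
Ingrid reaches Hassan via Ingrid → Dmitri → Hassan.
Luca reaches Hassan via Luca → Dmitri → Hassan.
Priya reaches Hassan via Priya → Sam → Hassan.

Dmitri, Ingrid, June, Luca, Priya, Sam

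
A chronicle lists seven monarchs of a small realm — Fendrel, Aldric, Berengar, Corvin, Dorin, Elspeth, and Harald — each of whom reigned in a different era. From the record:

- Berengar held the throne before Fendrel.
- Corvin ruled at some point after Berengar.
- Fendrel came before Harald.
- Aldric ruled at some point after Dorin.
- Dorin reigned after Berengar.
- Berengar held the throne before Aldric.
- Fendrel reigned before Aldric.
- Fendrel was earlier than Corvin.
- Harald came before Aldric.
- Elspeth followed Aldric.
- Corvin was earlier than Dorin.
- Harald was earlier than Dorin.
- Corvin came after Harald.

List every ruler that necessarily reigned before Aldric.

Berengar, Corvin, Dorin, Fendrel, Harald

Directly stated before Aldric: Berengar, Dorin, Fendrel, and Harald.
Corvin reaches Aldric via Corvin → Dorin → Aldric.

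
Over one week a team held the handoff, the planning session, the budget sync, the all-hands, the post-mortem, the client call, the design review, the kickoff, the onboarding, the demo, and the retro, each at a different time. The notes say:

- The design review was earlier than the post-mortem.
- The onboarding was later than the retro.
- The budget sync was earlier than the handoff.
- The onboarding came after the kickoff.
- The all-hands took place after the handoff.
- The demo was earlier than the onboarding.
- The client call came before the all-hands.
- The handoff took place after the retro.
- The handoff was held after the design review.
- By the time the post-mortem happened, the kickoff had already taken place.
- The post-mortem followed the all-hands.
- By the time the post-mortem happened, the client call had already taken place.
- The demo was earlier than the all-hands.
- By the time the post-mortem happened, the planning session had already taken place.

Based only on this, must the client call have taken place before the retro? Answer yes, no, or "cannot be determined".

cannot be determined

No chain of stated constraints runs from the client call to the retro, and none runs from the retro to the client call either.
So the relative order of the client call and the retro is not fixed by the given facts.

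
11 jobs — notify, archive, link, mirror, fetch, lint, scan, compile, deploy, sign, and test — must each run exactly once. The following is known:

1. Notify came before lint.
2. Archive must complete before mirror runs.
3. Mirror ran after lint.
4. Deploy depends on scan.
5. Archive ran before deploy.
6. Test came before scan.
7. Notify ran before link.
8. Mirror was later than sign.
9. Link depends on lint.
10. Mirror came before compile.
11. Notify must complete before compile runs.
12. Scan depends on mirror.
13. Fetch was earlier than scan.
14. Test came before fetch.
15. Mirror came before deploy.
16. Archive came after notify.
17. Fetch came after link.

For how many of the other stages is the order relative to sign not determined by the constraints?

6

Forced after sign: compile, deploy, mirror, and scan.
That leaves archive, fetch, link, lint, notify, and test with no forced order relative to sign — 6.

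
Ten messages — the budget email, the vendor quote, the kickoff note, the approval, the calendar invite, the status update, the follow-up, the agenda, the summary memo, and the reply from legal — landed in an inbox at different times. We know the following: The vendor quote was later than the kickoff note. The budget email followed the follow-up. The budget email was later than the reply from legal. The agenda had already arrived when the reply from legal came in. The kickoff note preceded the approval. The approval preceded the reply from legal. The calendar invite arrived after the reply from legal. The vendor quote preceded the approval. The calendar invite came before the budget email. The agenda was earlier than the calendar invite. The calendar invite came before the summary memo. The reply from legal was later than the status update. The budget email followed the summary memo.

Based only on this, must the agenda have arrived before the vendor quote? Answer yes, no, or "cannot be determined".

No chain of stated constraints runs from the agenda to the vendor quote, and none runs from the vendor quote to the agenda either.
So the relative order of the agenda and the vendor quote is not fixed by the given facts.

cannot be determined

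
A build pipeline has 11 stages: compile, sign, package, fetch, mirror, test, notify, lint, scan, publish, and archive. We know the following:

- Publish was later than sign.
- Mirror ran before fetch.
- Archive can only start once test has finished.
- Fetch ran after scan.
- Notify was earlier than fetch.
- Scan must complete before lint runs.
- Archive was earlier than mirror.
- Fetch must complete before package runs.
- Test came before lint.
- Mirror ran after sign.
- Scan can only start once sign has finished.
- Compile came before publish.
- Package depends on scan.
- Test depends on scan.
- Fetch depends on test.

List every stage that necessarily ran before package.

Directly stated before package: fetch and scan.
Archive reaches package via archive → mirror → fetch → package.
Mirror reaches package via mirror → fetch → package.
Notify reaches package via notify → fetch → package.
Likewise sign and test each reach package by chaining the stated constraints.
No chain forces compile (or any of the others) ahead of package.

archive, fetch, mirror, notify, scan, sign, test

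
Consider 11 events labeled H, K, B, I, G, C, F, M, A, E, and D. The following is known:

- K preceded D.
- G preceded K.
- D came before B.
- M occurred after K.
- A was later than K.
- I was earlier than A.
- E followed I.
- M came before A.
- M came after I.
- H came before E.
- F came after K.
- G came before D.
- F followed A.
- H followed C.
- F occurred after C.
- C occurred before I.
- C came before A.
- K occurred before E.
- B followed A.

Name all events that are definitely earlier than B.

A, C, D, G, I, K, M

Directly stated before B: A and D.
C reaches B via C → A → B.
G reaches B via G → D → B.
I reaches B via I → A → B.
Likewise K and M each reach B by chaining the stated constraints.
No chain forces F (or any of the others) ahead of B.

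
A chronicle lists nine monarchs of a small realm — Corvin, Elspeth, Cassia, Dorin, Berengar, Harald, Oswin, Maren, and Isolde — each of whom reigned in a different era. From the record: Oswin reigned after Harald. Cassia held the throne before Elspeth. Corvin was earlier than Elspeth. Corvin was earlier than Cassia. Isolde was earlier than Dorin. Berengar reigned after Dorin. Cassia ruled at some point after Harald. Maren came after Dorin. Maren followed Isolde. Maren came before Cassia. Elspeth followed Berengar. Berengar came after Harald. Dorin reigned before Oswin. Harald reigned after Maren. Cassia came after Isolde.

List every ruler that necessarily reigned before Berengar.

Directly stated before Berengar: Dorin and Harald.
Isolde reaches Berengar via Isolde → Dorin → Berengar.
Maren reaches Berengar via Maren → Harald → Berengar.
No chain forces Corvin (or any of the others) ahead of Berengar.

Dorin, Harald, Isolde, Maren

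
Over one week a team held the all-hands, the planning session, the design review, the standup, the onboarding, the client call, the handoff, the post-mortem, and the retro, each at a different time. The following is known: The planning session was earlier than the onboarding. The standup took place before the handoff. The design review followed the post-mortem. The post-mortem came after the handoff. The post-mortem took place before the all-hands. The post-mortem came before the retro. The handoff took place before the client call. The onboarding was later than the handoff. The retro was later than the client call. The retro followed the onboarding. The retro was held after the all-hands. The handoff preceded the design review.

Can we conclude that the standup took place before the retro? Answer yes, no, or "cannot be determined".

Chain the constraints: the standup → the handoff → the post-mortem → the retro. Each link is directly stated, so the standup comes before the retro.

yes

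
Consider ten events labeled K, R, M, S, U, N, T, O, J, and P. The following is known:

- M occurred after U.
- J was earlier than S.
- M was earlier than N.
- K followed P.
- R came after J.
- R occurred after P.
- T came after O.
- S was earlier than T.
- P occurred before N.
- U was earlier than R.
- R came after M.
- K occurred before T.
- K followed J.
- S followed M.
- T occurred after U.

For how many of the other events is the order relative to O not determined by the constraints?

Forced after O: T.
That leaves J, K, M, N, P, R, S, and U with no forced order relative to O — 8.

8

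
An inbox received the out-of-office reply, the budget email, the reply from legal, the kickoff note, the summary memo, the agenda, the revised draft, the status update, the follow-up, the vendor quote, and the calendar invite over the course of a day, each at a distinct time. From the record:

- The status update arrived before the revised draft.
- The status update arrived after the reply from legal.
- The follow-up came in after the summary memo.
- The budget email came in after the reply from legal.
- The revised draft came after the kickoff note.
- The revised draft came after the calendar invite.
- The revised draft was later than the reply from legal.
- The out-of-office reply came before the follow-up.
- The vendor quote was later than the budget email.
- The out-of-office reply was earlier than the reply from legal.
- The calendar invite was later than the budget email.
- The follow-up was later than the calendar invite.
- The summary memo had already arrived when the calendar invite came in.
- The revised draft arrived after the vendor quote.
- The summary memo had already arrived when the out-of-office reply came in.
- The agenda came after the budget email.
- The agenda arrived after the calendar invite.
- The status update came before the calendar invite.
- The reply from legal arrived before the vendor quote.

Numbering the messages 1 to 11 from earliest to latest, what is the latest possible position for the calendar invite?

8

The calendar invite must come before the agenda, the follow-up, and the revised draft — 3 messages forced after it.
Everything else can be placed before the calendar invite in some valid order, so the calendar invite can sit as late as position 11 − 3 = 8.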